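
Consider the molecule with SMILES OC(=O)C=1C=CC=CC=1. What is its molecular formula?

C7H6O2

Walk through each heavy atom and fill implicit hydrogens from standard valence (C 4, N 3, O 2, S 2, halogen 1):
  atom 1: O, bond orders sum to 1 (valence 2) → 1 H
  atom 2: C, bond orders sum to 4 (valence 4) → 0 H
  atom 3: O, bond orders sum to 2 (valence 2) → 0 H
  atom 4: C, bond orders sum to 4 (valence 4) → 0 H
  atom 5: C, bond orders sum to 3 (valence 4) → 1 H
  atom 6: C, bond orders sum to 3 (valence 4) → 1 H
  atom 7: C, bond orders sum to 3 (valence 4) → 1 H
  atom 8: C, bond orders sum to 3 (valence 4) → 1 H
  atom 9: C, bond orders sum to 3 (valence 4) → 1 H
Totals → C:7, H:6, O:2.
In Hill order: C7H6O2.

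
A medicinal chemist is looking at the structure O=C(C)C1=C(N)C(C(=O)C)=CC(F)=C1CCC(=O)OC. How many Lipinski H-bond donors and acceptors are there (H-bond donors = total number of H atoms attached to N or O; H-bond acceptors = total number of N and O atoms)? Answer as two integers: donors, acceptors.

Donors: find every N or O and count the H atoms it carries.
  atom 1 (O): bond orders sum to 2 → 0 H
  atom 6 (N): bond orders sum to 1 → 2 H
  atom 9 (O): bond orders sum to 2 → 0 H
  atom 18 (O): bond orders sum to 2 → 0 H
  atom 19 (O): bond orders sum to 2 → 0 H
Lipinski HBD = 2.
Acceptors: N atoms = 1, O atoms = 4 → HBA = 5.

2, 5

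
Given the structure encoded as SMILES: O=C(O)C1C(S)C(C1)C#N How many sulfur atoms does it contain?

Scan the SMILES for S atoms (remember two-letter symbols like Cl and Br are single atoms).
Sulfur count: 1.

1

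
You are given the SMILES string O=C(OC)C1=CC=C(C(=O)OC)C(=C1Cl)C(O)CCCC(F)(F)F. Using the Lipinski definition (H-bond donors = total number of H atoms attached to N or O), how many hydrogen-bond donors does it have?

Donors: find every N or O and count the H atoms it carries.
  atom 1 (O): bond orders sum to 2 → 0 H
  atom 3 (O): bond orders sum to 2 → 0 H
  atom 10 (O): bond orders sum to 2 → 0 H
  atom 11 (O): bond orders sum to 2 → 0 H
  atom 17 (O): bond orders sum to 1 → 1 H
Lipinski HBD = 1.

1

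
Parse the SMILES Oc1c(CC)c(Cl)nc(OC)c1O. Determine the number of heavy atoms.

Every atom symbol written in the SMILES (organic subset) is one heavy atom; implicit H are not written.
Heavy atoms by element → C:8, Cl:1, N:1, O:3.
Total: 13.

13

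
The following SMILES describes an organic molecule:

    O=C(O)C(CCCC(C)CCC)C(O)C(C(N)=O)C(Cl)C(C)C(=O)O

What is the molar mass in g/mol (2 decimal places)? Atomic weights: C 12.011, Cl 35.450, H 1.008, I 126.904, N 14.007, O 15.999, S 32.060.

379.88 g/mol

First, the molecular formula is C17H30ClNO6 (counting implicit H from valence).
  C: 17 × 12.011 = 204.187
  Cl: 1 × 35.450 = 35.450
  H: 30 × 1.008 = 30.240
  N: 1 × 14.007 = 14.007
  O: 6 × 15.999 = 95.994
Sum: 17×12.011 + 1×35.450 + 30×1.008 + 1×14.007 + 6×15.999 = 379.878 → 379.88 g/mol.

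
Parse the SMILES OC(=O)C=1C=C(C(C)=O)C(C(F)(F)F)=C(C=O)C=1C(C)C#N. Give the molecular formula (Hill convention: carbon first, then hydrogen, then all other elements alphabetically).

Walk through each heavy atom and fill implicit hydrogens from standard valence (C 4, N 3, O 2, S 2, halogen 1):
  atom 1: O, bond orders sum to 1 (valence 2) → 1 H
  atom 2: C, bond orders sum to 4 (valence 4) → 0 H
  atom 3: O, bond orders sum to 2 (valence 2) → 0 H
  atom 4: C, bond orders sum to 4 (valence 4) → 0 H
  atom 5: C, bond orders sum to 3 (valence 4) → 1 H
  atom 6: C, bond orders sum to 4 (valence 4) → 0 H
  atom 7: C, bond orders sum to 4 (valence 4) → 0 H
  atom 8: C, bond orders sum to 1 (valence 4) → 3 H
  atom 9: O, bond orders sum to 2 (valence 2) → 0 H
  atom 10: C, bond orders sum to 4 (valence 4) → 0 H
  atom 11: C, bond orders sum to 4 (valence 4) → 0 H
  atom 12: F (halogen, monovalent) → 0 H
  atom 13: F (halogen, monovalent) → 0 H
  atom 14: F (halogen, monovalent) → 0 H
  atom 15: C, bond orders sum to 4 (valence 4) → 0 H
  atom 16: C, bond orders sum to 3 (valence 4) → 1 H
  atom 17: O, bond orders sum to 2 (valence 2) → 0 H
  atom 18: C, bond orders sum to 4 (valence 4) → 0 H
  atom 19: C, bond orders sum to 3 (valence 4) → 1 H
  atom 20: C, bond orders sum to 1 (valence 4) → 3 H
  atom 21: C, bond orders sum to 4 (valence 4) → 0 H
  atom 22: N, bond orders sum to 3 (valence 3) → 0 H
Totals → C:14, H:10, F:3, N:1, O:4.

C14H10F3NO4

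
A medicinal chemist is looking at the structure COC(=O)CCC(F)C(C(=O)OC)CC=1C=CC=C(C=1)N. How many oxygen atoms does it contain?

Scan the SMILES for O atoms (remember two-letter symbols like Cl and Br are single atoms).
Oxygen count: 4.

4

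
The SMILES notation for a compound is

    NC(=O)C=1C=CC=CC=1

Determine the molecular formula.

Walk through each heavy atom and fill implicit hydrogens from standard valence (C 4, N 3, O 2, S 2, halogen 1):
  atom 1: N, bond orders sum to 1 (valence 3) → 2 H
  atom 2: C, bond orders sum to 4 (valence 4) → 0 H
  atom 3: O, bond orders sum to 2 (valence 2) → 0 H
  atom 4: C, bond orders sum to 4 (valence 4) → 0 H
  atom 5: C, bond orders sum to 3 (valence 4) → 1 H
  atom 6: C, bond orders sum to 3 (valence 4) → 1 H
  atom 7: C, bond orders sum to 3 (valence 4) → 1 H
  atom 8: C, bond orders sum to 3 (valence 4) → 1 H
  atom 9: C, bond orders sum to 3 (valence 4) → 1 H
Totals → C:7, H:7, N:1, O:1.

C7H7NO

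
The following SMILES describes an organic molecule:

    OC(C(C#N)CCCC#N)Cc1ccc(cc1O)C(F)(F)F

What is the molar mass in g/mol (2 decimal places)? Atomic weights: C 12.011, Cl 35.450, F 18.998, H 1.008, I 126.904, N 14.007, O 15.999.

312.29 g/mol

First, the molecular formula is C15H15F3N2O2 (counting implicit H from valence).
  C: 15 × 12.011 = 180.165
  F: 3 × 18.998 = 56.994
  H: 15 × 1.008 = 15.120
  N: 2 × 14.007 = 28.014
  O: 2 × 15.999 = 31.998
Sum: 15×12.011 + 3×18.998 + 15×1.008 + 2×14.007 + 2×15.999 = 312.291 → 312.29 g/mol.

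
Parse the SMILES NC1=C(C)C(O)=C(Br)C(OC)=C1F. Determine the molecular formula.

Walk through each heavy atom and fill implicit hydrogens from standard valence (C 4, N 3, O 2, S 2, halogen 1):
  atom 1: N, bond orders sum to 1 (valence 3) → 2 H
  atom 2: C, bond orders sum to 4 (valence 4) → 0 H
  atom 3: C, bond orders sum to 4 (valence 4) → 0 H
  atom 4: C, bond orders sum to 1 (valence 4) → 3 H
  atom 5: C, bond orders sum to 4 (valence 4) → 0 H
  atom 6: O, bond orders sum to 1 (valence 2) → 1 H
  atom 7: C, bond orders sum to 4 (valence 4) → 0 H
  atom 8: Br (halogen, monovalent) → 0 H
  atom 9: C, bond orders sum to 4 (valence 4) → 0 H
  atom 10: O, bond orders sum to 2 (valence 2) → 0 H
  atom 11: C, bond orders sum to 1 (valence 4) → 3 H
  atom 12: C, bond orders sum to 4 (valence 4) → 0 H
  atom 13: F (halogen, monovalent) → 0 H
Totals → C:8, H:9, Br:1, F:1, N:1, O:2.

C8H9BrFNO2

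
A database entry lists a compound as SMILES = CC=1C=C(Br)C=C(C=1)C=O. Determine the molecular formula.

C8H7BrO

Walk through each heavy atom and fill implicit hydrogens from standard valence (C 4, N 3, O 2, S 2, halogen 1):
  atom 1: C, bond orders sum to 1 (valence 4) → 3 H
  atom 2: C, bond orders sum to 4 (valence 4) → 0 H
  atom 3: C, bond orders sum to 3 (valence 4) → 1 H
  atom 4: C, bond orders sum to 4 (valence 4) → 0 H
  atom 5: Br (halogen, monovalent) → 0 H
  atom 6: C, bond orders sum to 3 (valence 4) → 1 H
  atom 7: C, bond orders sum to 4 (valence 4) → 0 H
  atom 8: C, bond orders sum to 3 (valence 4) → 1 H
  atom 9: C, bond orders sum to 3 (valence 4) → 1 H
  atom 10: O, bond orders sum to 2 (valence 2) → 0 H
Totals → C:8, H:7, Br:1, O:1.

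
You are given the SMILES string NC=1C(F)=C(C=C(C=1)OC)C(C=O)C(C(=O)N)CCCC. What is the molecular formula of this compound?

C15H21FN2O3

Walk through each heavy atom and fill implicit hydrogens from standard valence (C 4, N 3, O 2, S 2, halogen 1):
  atom 1: N, bond orders sum to 1 (valence 3) → 2 H
  atom 2: C, bond orders sum to 4 (valence 4) → 0 H
  atom 3: C, bond orders sum to 4 (valence 4) → 0 H
  atom 4: F (halogen, monovalent) → 0 H
  atom 5: C, bond orders sum to 4 (valence 4) → 0 H
  atom 6: C, bond orders sum to 3 (valence 4) → 1 H
  atom 7: C, bond orders sum to 4 (valence 4) → 0 H
  atom 8: C, bond orders sum to 3 (valence 4) → 1 H
  atom 9: O, bond orders sum to 2 (valence 2) → 0 H
  atom 10: C, bond orders sum to 1 (valence 4) → 3 H
  atom 11: C, bond orders sum to 3 (valence 4) → 1 H
  atom 12: C, bond orders sum to 3 (valence 4) → 1 H
  atom 13: O, bond orders sum to 2 (valence 2) → 0 H
  atom 14: C, bond orders sum to 3 (valence 4) → 1 H
  atom 15: C, bond orders sum to 4 (valence 4) → 0 H
  atom 16: O, bond orders sum to 2 (valence 2) → 0 H
  atom 17: N, bond orders sum to 1 (valence 3) → 2 H
  atom 18: C, bond orders sum to 2 (valence 4) → 2 H
  atom 19: C, bond orders sum to 2 (valence 4) → 2 H
  atom 20: C, bond orders sum to 2 (valence 4) → 2 H
  atom 21: C, bond orders sum to 1 (valence 4) → 3 H
Totals → C:15, H:21, F:1, N:2, O:3.
In Hill order: C15H21FN2O3.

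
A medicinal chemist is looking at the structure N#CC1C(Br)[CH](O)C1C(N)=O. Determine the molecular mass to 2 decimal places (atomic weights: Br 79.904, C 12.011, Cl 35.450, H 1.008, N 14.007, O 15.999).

First, the molecular formula is C6H7BrN2O2 (counting implicit H from valence).
  Br: 1 × 79.904 = 79.904
  C: 6 × 12.011 = 72.066
  H: 7 × 1.008 = 7.056
  N: 2 × 14.007 = 28.014
  O: 2 × 15.999 = 31.998
Sum: 1×79.904 + 6×12.011 + 7×1.008 + 2×14.007 + 2×15.999 = 219.038 → 219.04 g/mol.

219.04 g/mol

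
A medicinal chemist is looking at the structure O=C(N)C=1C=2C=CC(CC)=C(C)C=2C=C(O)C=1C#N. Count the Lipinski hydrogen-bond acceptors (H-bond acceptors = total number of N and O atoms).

4

N atoms: 2; O atoms: 2.
Lipinski HBA = 2 + 2 = 4.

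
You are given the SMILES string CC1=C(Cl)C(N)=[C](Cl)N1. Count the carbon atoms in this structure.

5

Count every carbon token in the SMILES (each C, including those in ring-closure positions and inside branches).
Carbon count: 5.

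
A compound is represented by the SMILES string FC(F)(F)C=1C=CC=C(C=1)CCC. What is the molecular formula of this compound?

C10H11F3

Walk through each heavy atom and fill implicit hydrogens from standard valence (C 4, N 3, O 2, S 2, halogen 1):
  atom 1: F (halogen, monovalent) → 0 H
  atom 2: C, bond orders sum to 4 (valence 4) → 0 H
  atom 3: F (halogen, monovalent) → 0 H
  atom 4: F (halogen, monovalent) → 0 H
  atom 5: C, bond orders sum to 4 (valence 4) → 0 H
  atom 6: C, bond orders sum to 3 (valence 4) → 1 H
  atom 7: C, bond orders sum to 3 (valence 4) → 1 H
  atom 8: C, bond orders sum to 3 (valence 4) → 1 H
  atom 9: C, bond orders sum to 4 (valence 4) → 0 H
  atom 10: C, bond orders sum to 3 (valence 4) → 1 H
  atom 11: C, bond orders sum to 2 (valence 4) → 2 H
  atom 12: C, bond orders sum to 2 (valence 4) → 2 H
  atom 13: C, bond orders sum to 1 (valence 4) → 3 H
Totals → C:10, H:11, F:3.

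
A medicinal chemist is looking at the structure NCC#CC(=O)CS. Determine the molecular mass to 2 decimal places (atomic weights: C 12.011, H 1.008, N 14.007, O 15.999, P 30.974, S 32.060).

First, the molecular formula is C5H7NOS (counting implicit H from valence).
  C: 5 × 12.011 = 60.055
  H: 7 × 1.008 = 7.056
  N: 1 × 14.007 = 14.007
  O: 1 × 15.999 = 15.999
  S: 1 × 32.060 = 32.060
Sum: 5×12.011 + 7×1.008 + 1×14.007 + 1×15.999 + 1×32.060 = 129.177 → 129.18 g/mol.

129.18 g/mol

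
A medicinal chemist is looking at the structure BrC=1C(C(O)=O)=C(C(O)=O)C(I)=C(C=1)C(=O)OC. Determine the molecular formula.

Walk through each heavy atom and fill implicit hydrogens from standard valence (C 4, N 3, O 2, S 2, halogen 1):
  atom 1: Br (halogen, monovalent) → 0 H
  atom 2: C, bond orders sum to 4 (valence 4) → 0 H
  atom 3: C, bond orders sum to 4 (valence 4) → 0 H
  atom 4: C, bond orders sum to 4 (valence 4) → 0 H
  atom 5: O, bond orders sum to 1 (valence 2) → 1 H
  atom 6: O, bond orders sum to 2 (valence 2) → 0 H
  atom 7: C, bond orders sum to 4 (valence 4) → 0 H
  atom 8: C, bond orders sum to 4 (valence 4) → 0 H
  atom 9: O, bond orders sum to 1 (valence 2) → 1 H
  atom 10: O, bond orders sum to 2 (valence 2) → 0 H
  atom 11: C, bond orders sum to 4 (valence 4) → 0 H
  atom 12: I (halogen, monovalent) → 0 H
  atom 13: C, bond orders sum to 4 (valence 4) → 0 H
  atom 14: C, bond orders sum to 3 (valence 4) → 1 H
  atom 15: C, bond orders sum to 4 (valence 4) → 0 H
  atom 16: O, bond orders sum to 2 (valence 2) → 0 H
  atom 17: O, bond orders sum to 2 (valence 2) → 0 H
  atom 18: C, bond orders sum to 1 (valence 4) → 3 H
Totals → C:10, H:6, Br:1, I:1, O:6.
In Hill order: C10H6BrIO6.

C10H6BrIO6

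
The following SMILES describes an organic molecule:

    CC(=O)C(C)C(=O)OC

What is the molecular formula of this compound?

Walk through each heavy atom and fill implicit hydrogens from standard valence (C 4, N 3, O 2, S 2, halogen 1):
  atom 1: C, bond orders sum to 1 (valence 4) → 3 H
  atom 2: C, bond orders sum to 4 (valence 4) → 0 H
  atom 3: O, bond orders sum to 2 (valence 2) → 0 H
  atom 4: C, bond orders sum to 3 (valence 4) → 1 H
  atom 5: C, bond orders sum to 1 (valence 4) → 3 H
  atom 6: C, bond orders sum to 4 (valence 4) → 0 H
  atom 7: O, bond orders sum to 2 (valence 2) → 0 H
  atom 8: O, bond orders sum to 2 (valence 2) → 0 H
  atom 9: C, bond orders sum to 1 (valence 4) → 3 H
Totals → C:6, H:10, O:3.
In Hill order: C6H10O3.

C6H10O3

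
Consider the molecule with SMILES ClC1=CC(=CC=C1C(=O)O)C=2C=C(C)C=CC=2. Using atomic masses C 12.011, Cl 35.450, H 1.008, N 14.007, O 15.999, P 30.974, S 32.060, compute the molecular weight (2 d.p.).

246.69 g/mol

First, the molecular formula is C14H11ClO2 (counting implicit H from valence).
  C: 14 × 12.011 = 168.154
  Cl: 1 × 35.450 = 35.450
  H: 11 × 1.008 = 11.088
  O: 2 × 15.999 = 31.998
Sum: 14×12.011 + 1×35.450 + 11×1.008 + 2×15.999 = 246.690 → 246.69 g/mol.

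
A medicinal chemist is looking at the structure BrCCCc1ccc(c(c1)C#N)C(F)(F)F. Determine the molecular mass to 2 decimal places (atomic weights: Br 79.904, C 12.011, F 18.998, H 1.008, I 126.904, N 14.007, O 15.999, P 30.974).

First, the molecular formula is C11H9BrF3N (counting implicit H from valence).
  Br: 1 × 79.904 = 79.904
  C: 11 × 12.011 = 132.121
  F: 3 × 18.998 = 56.994
  H: 9 × 1.008 = 9.072
  N: 1 × 14.007 = 14.007
Sum: 1×79.904 + 11×12.011 + 3×18.998 + 9×1.008 + 1×14.007 = 292.098 → 292.10 g/mol.

292.10 g/mol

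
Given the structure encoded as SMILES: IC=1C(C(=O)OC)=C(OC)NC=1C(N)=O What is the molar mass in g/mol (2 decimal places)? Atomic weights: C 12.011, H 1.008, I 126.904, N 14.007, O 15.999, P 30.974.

First, the molecular formula is C8H9IN2O4 (counting implicit H from valence).
  C: 8 × 12.011 = 96.088
  H: 9 × 1.008 = 9.072
  I: 1 × 126.904 = 126.904
  N: 2 × 14.007 = 28.014
  O: 4 × 15.999 = 63.996
Sum: 8×12.011 + 9×1.008 + 1×126.904 + 2×14.007 + 4×15.999 = 324.074 → 324.07 g/mol.

324.07 g/mol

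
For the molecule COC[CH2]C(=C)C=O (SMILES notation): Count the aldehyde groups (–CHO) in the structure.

1

The aldehyde motif appears at heavy-atom position 7 in the SMILES.
Other groups present: 1 alkene, 1 ether.
Aldehyde count: 1.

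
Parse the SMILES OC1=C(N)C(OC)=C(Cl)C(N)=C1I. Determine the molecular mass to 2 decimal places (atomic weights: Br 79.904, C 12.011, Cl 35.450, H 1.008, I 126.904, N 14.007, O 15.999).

314.51 g/mol

First, the molecular formula is C7H8ClIN2O2 (counting implicit H from valence).
  C: 7 × 12.011 = 84.077
  Cl: 1 × 35.450 = 35.450
  H: 8 × 1.008 = 8.064
  I: 1 × 126.904 = 126.904
  N: 2 × 14.007 = 28.014
  O: 2 × 15.999 = 31.998
Sum: 7×12.011 + 1×35.450 + 8×1.008 + 1×126.904 + 2×14.007 + 2×15.999 = 314.507 → 314.51 g/mol.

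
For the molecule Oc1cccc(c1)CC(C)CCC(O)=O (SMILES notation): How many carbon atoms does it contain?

Count every carbon token in the SMILES (each C, including those in ring-closure positions and inside branches).
Carbon count: 12.

12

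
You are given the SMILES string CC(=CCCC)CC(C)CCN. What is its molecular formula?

Walk through each heavy atom and fill implicit hydrogens from standard valence (C 4, N 3, O 2, S 2, halogen 1):
  atom 1: C, bond orders sum to 1 (valence 4) → 3 H
  atom 2: C, bond orders sum to 4 (valence 4) → 0 H
  atom 3: C, bond orders sum to 3 (valence 4) → 1 H
  atom 4: C, bond orders sum to 2 (valence 4) → 2 H
  atom 5: C, bond orders sum to 2 (valence 4) → 2 H
  atom 6: C, bond orders sum to 1 (valence 4) → 3 H
  atom 7: C, bond orders sum to 2 (valence 4) → 2 H
  atom 8: C, bond orders sum to 3 (valence 4) → 1 H
  atom 9: C, bond orders sum to 1 (valence 4) → 3 H
  atom 10: C, bond orders sum to 2 (valence 4) → 2 H
  atom 11: C, bond orders sum to 2 (valence 4) → 2 H
  atom 12: N, bond orders sum to 1 (valence 3) → 2 H
Totals → C:11, H:23, N:1.
In Hill order: C11H23N.

C11H23N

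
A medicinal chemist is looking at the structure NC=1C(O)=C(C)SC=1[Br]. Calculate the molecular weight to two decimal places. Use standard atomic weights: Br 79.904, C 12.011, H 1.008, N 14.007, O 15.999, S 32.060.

208.07 g/mol

First, the molecular formula is C5H6BrNOS (counting implicit H from valence).
  Br: 1 × 79.904 = 79.904
  C: 5 × 12.011 = 60.055
  H: 6 × 1.008 = 6.048
  N: 1 × 14.007 = 14.007
  O: 1 × 15.999 = 15.999
  S: 1 × 32.060 = 32.060
Sum: 1×79.904 + 5×12.011 + 6×1.008 + 1×14.007 + 1×15.999 + 1×32.060 = 208.073 → 208.07 g/mol.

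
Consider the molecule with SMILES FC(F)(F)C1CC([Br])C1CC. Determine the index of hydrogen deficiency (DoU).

Molecular formula: C7H10BrF3.
DoU = (2C + 2 + N − H − X) / 2, where X is the halogen count and O/S are ignored.
    = (2·7 + 2 + 0 − 10 − 4) / 2 = 2 / 2 = 1.

1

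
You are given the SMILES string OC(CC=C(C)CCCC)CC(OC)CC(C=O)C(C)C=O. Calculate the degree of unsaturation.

3

Degree of unsaturation = (number of rings) + (number of π bonds).
Ring closures in the SMILES: 0.
π bonds: 3 double bonds (each 1 DoU) → 3 DoU from unsaturation.
Total DoU = 0 + 3 = 3.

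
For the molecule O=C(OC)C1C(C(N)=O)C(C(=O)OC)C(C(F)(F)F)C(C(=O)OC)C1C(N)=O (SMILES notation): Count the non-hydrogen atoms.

28

Every atom symbol written in the SMILES (organic subset) is one heavy atom; implicit H are not written.
Heavy atoms by element → C:15, F:3, N:2, O:8.
Total: 28.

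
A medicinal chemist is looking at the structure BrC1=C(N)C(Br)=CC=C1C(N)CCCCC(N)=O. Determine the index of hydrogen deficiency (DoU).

Degree of unsaturation = (number of rings) + (number of π bonds).
Ring closures in the SMILES: 1.
π bonds: 4 double bonds (each 1 DoU) → 4 DoU from unsaturation.
Total DoU = 1 + 4 = 5.

5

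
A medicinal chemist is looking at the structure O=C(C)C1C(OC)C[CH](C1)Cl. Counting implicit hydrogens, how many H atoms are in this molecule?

Walk through each heavy atom and fill implicit hydrogens from standard valence (C 4, N 3, O 2, S 2, halogen 1):
  atom 1: O, bond orders sum to 2 (valence 2) → 0 H
  atom 2: C, bond orders sum to 4 (valence 4) → 0 H
  atom 3: C, bond orders sum to 1 (valence 4) → 3 H
  atom 4: C, bond orders sum to 3 (valence 4) → 1 H
  atom 5: C, bond orders sum to 3 (valence 4) → 1 H
  atom 6: O, bond orders sum to 2 (valence 2) → 0 H
  atom 7: C, bond orders sum to 1 (valence 4) → 3 H
  atom 8: C, bond orders sum to 2 (valence 4) → 2 H
  atom 9: C with explicit H count 1
  atom 10: C, bond orders sum to 2 (valence 4) → 2 H
  atom 11: Cl (halogen, monovalent) → 0 H
Total hydrogens: 13.

13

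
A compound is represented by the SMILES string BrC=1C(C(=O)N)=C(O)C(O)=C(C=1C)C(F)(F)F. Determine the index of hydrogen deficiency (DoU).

5

Molecular formula: C9H7BrF3NO3.
DoU = (2C + 2 + N − H − X) / 2, where X is the halogen count and O/S are ignored.
    = (2·9 + 2 + 1 − 7 − 4) / 2 = 10 / 2 = 5.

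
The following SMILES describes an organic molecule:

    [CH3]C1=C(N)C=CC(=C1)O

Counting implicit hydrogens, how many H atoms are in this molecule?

Walk through each heavy atom and fill implicit hydrogens from standard valence (C 4, N 3, O 2, S 2, halogen 1):
  atom 1: C with explicit H count 3
  atom 2: C, bond orders sum to 4 (valence 4) → 0 H
  atom 3: C, bond orders sum to 4 (valence 4) → 0 H
  atom 4: N, bond orders sum to 1 (valence 3) → 2 H
  atom 5: C, bond orders sum to 3 (valence 4) → 1 H
  atom 6: C, bond orders sum to 3 (valence 4) → 1 H
  atom 7: C, bond orders sum to 4 (valence 4) → 0 H
  atom 8: C, bond orders sum to 3 (valence 4) → 1 H
  atom 9: O, bond orders sum to 1 (valence 2) → 1 H
Total hydrogens: 9.

9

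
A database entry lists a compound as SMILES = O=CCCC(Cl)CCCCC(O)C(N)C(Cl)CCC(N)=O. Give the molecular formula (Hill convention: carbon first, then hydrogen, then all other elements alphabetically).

Walk through each heavy atom and fill implicit hydrogens from standard valence (C 4, N 3, O 2, S 2, halogen 1):
  atom 1: O, bond orders sum to 2 (valence 2) → 0 H
  atom 2: C, bond orders sum to 3 (valence 4) → 1 H
  atom 3: C, bond orders sum to 2 (valence 4) → 2 H
  atom 4: C, bond orders sum to 2 (valence 4) → 2 H
  atom 5: C, bond orders sum to 3 (valence 4) → 1 H
  atom 6: Cl (halogen, monovalent) → 0 H
  atom 7: C, bond orders sum to 2 (valence 4) → 2 H
  atom 8: C, bond orders sum to 2 (valence 4) → 2 H
  atom 9: C, bond orders sum to 2 (valence 4) → 2 H
  atom 10: C, bond orders sum to 2 (valence 4) → 2 H
  atom 11: C, bond orders sum to 3 (valence 4) → 1 H
  atom 12: O, bond orders sum to 1 (valence 2) → 1 H
  atom 13: C, bond orders sum to 3 (valence 4) → 1 H
  atom 14: N, bond orders sum to 1 (valence 3) → 2 H
  atom 15: C, bond orders sum to 3 (valence 4) → 1 H
  atom 16: Cl (halogen, monovalent) → 0 H
  atom 17: C, bond orders sum to 2 (valence 4) → 2 H
  atom 18: C, bond orders sum to 2 (valence 4) → 2 H
  atom 19: C, bond orders sum to 4 (valence 4) → 0 H
  atom 20: N, bond orders sum to 1 (valence 3) → 2 H
  atom 21: O, bond orders sum to 2 (valence 2) → 0 H
Totals → C:14, H:26, Cl:2, N:2, O:3.

C14H26Cl2N2O3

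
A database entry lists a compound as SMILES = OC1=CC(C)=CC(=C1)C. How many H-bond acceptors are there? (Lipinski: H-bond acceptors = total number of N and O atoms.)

N atoms: 0; O atoms: 1.
Lipinski HBA = 0 + 1 = 1.

1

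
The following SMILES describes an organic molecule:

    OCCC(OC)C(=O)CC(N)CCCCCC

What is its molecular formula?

Walk through each heavy atom and fill implicit hydrogens from standard valence (C 4, N 3, O 2, S 2, halogen 1):
  atom 1: O, bond orders sum to 1 (valence 2) → 1 H
  atom 2: C, bond orders sum to 2 (valence 4) → 2 H
  atom 3: C, bond orders sum to 2 (valence 4) → 2 H
  atom 4: C, bond orders sum to 3 (valence 4) → 1 H
  atom 5: O, bond orders sum to 2 (valence 2) → 0 H
  atom 6: C, bond orders sum to 1 (valence 4) → 3 H
  atom 7: C, bond orders sum to 4 (valence 4) → 0 H
  atom 8: O, bond orders sum to 2 (valence 2) → 0 H
  atom 9: C, bond orders sum to 2 (valence 4) → 2 H
  atom 10: C, bond orders sum to 3 (valence 4) → 1 H
  atom 11: N, bond orders sum to 1 (valence 3) → 2 H
  atom 12: C, bond orders sum to 2 (valence 4) → 2 H
  atom 13: C, bond orders sum to 2 (valence 4) → 2 H
  atom 14: C, bond orders sum to 2 (valence 4) → 2 H
  atom 15: C, bond orders sum to 2 (valence 4) → 2 H
  atom 16: C, bond orders sum to 2 (valence 4) → 2 H
  atom 17: C, bond orders sum to 1 (valence 4) → 3 H
Totals → C:13, H:27, N:1, O:3.

C13H27NO3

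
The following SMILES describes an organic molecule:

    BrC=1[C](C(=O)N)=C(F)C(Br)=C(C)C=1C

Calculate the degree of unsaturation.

Degree of unsaturation = (number of rings) + (number of π bonds).
Ring closures in the SMILES: 1.
π bonds: 4 double bonds (each 1 DoU) → 4 DoU from unsaturation.
Total DoU = 1 + 4 = 5.

5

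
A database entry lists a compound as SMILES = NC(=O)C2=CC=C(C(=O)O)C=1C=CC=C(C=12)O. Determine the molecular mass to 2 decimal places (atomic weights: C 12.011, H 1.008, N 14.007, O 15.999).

First, the molecular formula is C12H9NO4 (counting implicit H from valence).
  C: 12 × 12.011 = 144.132
  H: 9 × 1.008 = 9.072
  N: 1 × 14.007 = 14.007
  O: 4 × 15.999 = 63.996
Sum: 12×12.011 + 9×1.008 + 1×14.007 + 4×15.999 = 231.207 → 231.21 g/mol.

231.21 g/mol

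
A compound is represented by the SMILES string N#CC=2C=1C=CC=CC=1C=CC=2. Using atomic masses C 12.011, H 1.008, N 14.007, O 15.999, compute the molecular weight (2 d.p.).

153.18 g/mol

First, the molecular formula is C11H7N (counting implicit H from valence).
  C: 11 × 12.011 = 132.121
  H: 7 × 1.008 = 7.056
  N: 1 × 14.007 = 14.007
Sum: 11×12.011 + 7×1.008 + 1×14.007 = 153.184 → 153.18 g/mol.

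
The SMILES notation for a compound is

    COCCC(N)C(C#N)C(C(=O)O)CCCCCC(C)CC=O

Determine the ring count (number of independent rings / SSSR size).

In SMILES, each pair of matching ring-closure digits denotes one ring-closing bond; the number of such bonds equals the number of independent rings.
Ring-closure bonds here: 0.

0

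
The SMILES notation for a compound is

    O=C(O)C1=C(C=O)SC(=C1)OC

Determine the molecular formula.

C7H6O4S

Walk through each heavy atom and fill implicit hydrogens from standard valence (C 4, N 3, O 2, S 2, halogen 1):
  atom 1: O, bond orders sum to 2 (valence 2) → 0 H
  atom 2: C, bond orders sum to 4 (valence 4) → 0 H
  atom 3: O, bond orders sum to 1 (valence 2) → 1 H
  atom 4: C, bond orders sum to 4 (valence 4) → 0 H
  atom 5: C, bond orders sum to 4 (valence 4) → 0 H
  atom 6: C, bond orders sum to 3 (valence 4) → 1 H
  atom 7: O, bond orders sum to 2 (valence 2) → 0 H
  atom 8: S, bond orders sum to 2 (valence 2) → 0 H
  atom 9: C, bond orders sum to 4 (valence 4) → 0 H
  atom 10: C, bond orders sum to 3 (valence 4) → 1 H
  atom 11: O, bond orders sum to 2 (valence 2) → 0 H
  atom 12: C, bond orders sum to 1 (valence 4) → 3 H
Totals → C:7, H:6, O:4, S:1.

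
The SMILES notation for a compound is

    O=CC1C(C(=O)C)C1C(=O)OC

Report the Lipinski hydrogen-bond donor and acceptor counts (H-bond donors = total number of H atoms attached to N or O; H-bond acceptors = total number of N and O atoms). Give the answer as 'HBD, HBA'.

0, 4

Donors: find every N or O and count the H atoms it carries.
  atom 1 (O): bond orders sum to 2 → 0 H
  atom 6 (O): bond orders sum to 2 → 0 H
  atom 10 (O): bond orders sum to 2 → 0 H
  atom 11 (O): bond orders sum to 2 → 0 H
Lipinski HBD = 0.
Acceptors: N atoms = 0, O atoms = 4 → HBA = 4.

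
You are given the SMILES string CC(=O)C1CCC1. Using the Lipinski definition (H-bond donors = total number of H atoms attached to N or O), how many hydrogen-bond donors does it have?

Donors: find every N or O and count the H atoms it carries.
  atom 3 (O): bond orders sum to 2 → 0 H
Lipinski HBD = 0.

0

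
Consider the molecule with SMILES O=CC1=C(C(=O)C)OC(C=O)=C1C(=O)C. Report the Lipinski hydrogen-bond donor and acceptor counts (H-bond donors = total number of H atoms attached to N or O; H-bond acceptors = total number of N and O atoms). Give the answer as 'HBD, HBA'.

Donors: find every N or O and count the H atoms it carries.
  atom 1 (O): bond orders sum to 2 → 0 H
  atom 6 (O): bond orders sum to 2 → 0 H
  atom 8 (O): bond orders sum to 2 → 0 H
  atom 11 (O): bond orders sum to 2 → 0 H
  atom 14 (O): bond orders sum to 2 → 0 H
Lipinski HBD = 0.
Acceptors: N atoms = 0, O atoms = 5 → HBA = 5.

0, 5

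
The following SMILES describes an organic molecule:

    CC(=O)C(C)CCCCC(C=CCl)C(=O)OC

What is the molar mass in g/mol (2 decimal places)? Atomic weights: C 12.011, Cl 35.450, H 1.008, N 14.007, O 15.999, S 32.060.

First, the molecular formula is C13H21ClO3 (counting implicit H from valence).
  C: 13 × 12.011 = 156.143
  Cl: 1 × 35.450 = 35.450
  H: 21 × 1.008 = 21.168
  O: 3 × 15.999 = 47.997
Sum: 13×12.011 + 1×35.450 + 21×1.008 + 3×15.999 = 260.758 → 260.76 g/mol.

260.76 g/mol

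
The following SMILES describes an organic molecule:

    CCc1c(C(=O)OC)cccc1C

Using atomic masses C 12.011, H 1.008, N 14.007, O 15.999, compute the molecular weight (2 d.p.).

First, the molecular formula is C11H14O2 (counting implicit H from valence).
  C: 11 × 12.011 = 132.121
  H: 14 × 1.008 = 14.112
  O: 2 × 15.999 = 31.998
Sum: 11×12.011 + 14×1.008 + 2×15.999 = 178.231 → 178.23 g/mol.

178.23 g/mol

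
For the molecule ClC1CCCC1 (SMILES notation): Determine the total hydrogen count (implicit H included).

Walk through each heavy atom and fill implicit hydrogens from standard valence (C 4, N 3, O 2, S 2, halogen 1):
  atom 1: Cl (halogen, monovalent) → 0 H
  atom 2: C, bond orders sum to 3 (valence 4) → 1 H
  atom 3: C, bond orders sum to 2 (valence 4) → 2 H
  atom 4: C, bond orders sum to 2 (valence 4) → 2 H
  atom 5: C, bond orders sum to 2 (valence 4) → 2 H
  atom 6: C, bond orders sum to 2 (valence 4) → 2 H
Total hydrogens: 9.

9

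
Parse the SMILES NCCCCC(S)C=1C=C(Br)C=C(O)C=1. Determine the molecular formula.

Walk through each heavy atom and fill implicit hydrogens from standard valence (C 4, N 3, O 2, S 2, halogen 1):
  atom 1: N, bond orders sum to 1 (valence 3) → 2 H
  atom 2: C, bond orders sum to 2 (valence 4) → 2 H
  atom 3: C, bond orders sum to 2 (valence 4) → 2 H
  atom 4: C, bond orders sum to 2 (valence 4) → 2 H
  atom 5: C, bond orders sum to 2 (valence 4) → 2 H
  atom 6: C, bond orders sum to 3 (valence 4) → 1 H
  atom 7: S, bond orders sum to 1 (valence 2) → 1 H
  atom 8: C, bond orders sum to 4 (valence 4) → 0 H
  atom 9: C, bond orders sum to 3 (valence 4) → 1 H
  atom 10: C, bond orders sum to 4 (valence 4) → 0 H
  atom 11: Br (halogen, monovalent) → 0 H
  atom 12: C, bond orders sum to 3 (valence 4) → 1 H
  atom 13: C, bond orders sum to 4 (valence 4) → 0 H
  atom 14: O, bond orders sum to 1 (valence 2) → 1 H
  atom 15: C, bond orders sum to 3 (valence 4) → 1 H
Totals → C:11, H:16, Br:1, N:1, O:1, S:1.

C11H16BrNOS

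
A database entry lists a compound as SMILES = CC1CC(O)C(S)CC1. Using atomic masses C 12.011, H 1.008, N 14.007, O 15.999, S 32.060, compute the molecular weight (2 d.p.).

First, the molecular formula is C7H14OS (counting implicit H from valence).
  C: 7 × 12.011 = 84.077
  H: 14 × 1.008 = 14.112
  O: 1 × 15.999 = 15.999
  S: 1 × 32.060 = 32.060
Sum: 7×12.011 + 14×1.008 + 1×15.999 + 1×32.060 = 146.248 → 146.25 g/mol.

146.25 g/mol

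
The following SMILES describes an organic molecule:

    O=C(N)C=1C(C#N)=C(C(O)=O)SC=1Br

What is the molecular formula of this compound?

Walk through each heavy atom and fill implicit hydrogens from standard valence (C 4, N 3, O 2, S 2, halogen 1):
  atom 1: O, bond orders sum to 2 (valence 2) → 0 H
  atom 2: C, bond orders sum to 4 (valence 4) → 0 H
  atom 3: N, bond orders sum to 1 (valence 3) → 2 H
  atom 4: C, bond orders sum to 4 (valence 4) → 0 H
  atom 5: C, bond orders sum to 4 (valence 4) → 0 H
  atom 6: C, bond orders sum to 4 (valence 4) → 0 H
  atom 7: N, bond orders sum to 3 (valence 3) → 0 H
  atom 8: C, bond orders sum to 4 (valence 4) → 0 H
  atom 9: C, bond orders sum to 4 (valence 4) → 0 H
  atom 10: O, bond orders sum to 1 (valence 2) → 1 H
  atom 11: O, bond orders sum to 2 (valence 2) → 0 H
  atom 12: S, bond orders sum to 2 (valence 2) → 0 H
  atom 13: C, bond orders sum to 4 (valence 4) → 0 H
  atom 14: Br (halogen, monovalent) → 0 H
Totals → C:7, H:3, Br:1, N:2, O:3, S:1.

C7H3BrN2O3S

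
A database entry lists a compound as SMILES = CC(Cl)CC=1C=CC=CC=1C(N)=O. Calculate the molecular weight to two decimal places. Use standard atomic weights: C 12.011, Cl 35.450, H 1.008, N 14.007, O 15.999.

First, the molecular formula is C10H12ClNO (counting implicit H from valence).
  C: 10 × 12.011 = 120.110
  Cl: 1 × 35.450 = 35.450
  H: 12 × 1.008 = 12.096
  N: 1 × 14.007 = 14.007
  O: 1 × 15.999 = 15.999
Sum: 10×12.011 + 1×35.450 + 12×1.008 + 1×14.007 + 1×15.999 = 197.662 → 197.66 g/mol.

197.66 g/mol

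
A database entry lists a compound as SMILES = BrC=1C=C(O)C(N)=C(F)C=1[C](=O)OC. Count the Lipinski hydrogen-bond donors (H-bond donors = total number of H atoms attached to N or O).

Donors: find every N or O and count the H atoms it carries.
  atom 5 (O): bond orders sum to 1 → 1 H
  atom 7 (N): bond orders sum to 1 → 2 H
  atom 12 (O): bond orders sum to 2 → 0 H
  atom 13 (O): bond orders sum to 2 → 0 H
Lipinski HBD = 3.

3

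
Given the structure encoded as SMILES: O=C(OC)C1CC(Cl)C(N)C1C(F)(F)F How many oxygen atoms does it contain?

2

Scan the SMILES for O atoms (remember two-letter symbols like Cl and Br are single atoms).
Oxygen count: 2.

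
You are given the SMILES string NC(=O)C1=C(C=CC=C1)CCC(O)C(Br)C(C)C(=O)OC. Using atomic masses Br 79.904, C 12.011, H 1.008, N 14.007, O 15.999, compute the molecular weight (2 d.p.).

358.23 g/mol

First, the molecular formula is C15H20BrNO4 (counting implicit H from valence).
  Br: 1 × 79.904 = 79.904
  C: 15 × 12.011 = 180.165
  H: 20 × 1.008 = 20.160
  N: 1 × 14.007 = 14.007
  O: 4 × 15.999 = 63.996
Sum: 1×79.904 + 15×12.011 + 20×1.008 + 1×14.007 + 4×15.999 = 358.232 → 358.23 g/mol.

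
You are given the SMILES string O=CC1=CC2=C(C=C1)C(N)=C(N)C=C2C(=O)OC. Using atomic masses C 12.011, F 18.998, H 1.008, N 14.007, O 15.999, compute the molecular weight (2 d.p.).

First, the molecular formula is C13H12N2O3 (counting implicit H from valence).
  C: 13 × 12.011 = 156.143
  H: 12 × 1.008 = 12.096
  N: 2 × 14.007 = 28.014
  O: 3 × 15.999 = 47.997
Sum: 13×12.011 + 12×1.008 + 2×14.007 + 3×15.999 = 244.250 → 244.25 g/mol.

244.25 g/mol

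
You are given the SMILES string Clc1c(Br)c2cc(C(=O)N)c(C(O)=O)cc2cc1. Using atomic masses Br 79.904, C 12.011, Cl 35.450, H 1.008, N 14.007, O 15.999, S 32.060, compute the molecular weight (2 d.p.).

First, the molecular formula is C12H7BrClNO3 (counting implicit H from valence).
  Br: 1 × 79.904 = 79.904
  C: 12 × 12.011 = 144.132
  Cl: 1 × 35.450 = 35.450
  H: 7 × 1.008 = 7.056
  N: 1 × 14.007 = 14.007
  O: 3 × 15.999 = 47.997
Sum: 1×79.904 + 12×12.011 + 1×35.450 + 7×1.008 + 1×14.007 + 3×15.999 = 328.546 → 328.55 g/mol.

328.55 g/mol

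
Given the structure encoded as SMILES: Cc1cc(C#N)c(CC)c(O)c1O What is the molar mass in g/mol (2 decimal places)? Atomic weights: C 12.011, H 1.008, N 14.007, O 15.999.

177.20 g/mol

First, the molecular formula is C10H11NO2 (counting implicit H from valence).
  C: 10 × 12.011 = 120.110
  H: 11 × 1.008 = 11.088
  N: 1 × 14.007 = 14.007
  O: 2 × 15.999 = 31.998
Sum: 10×12.011 + 11×1.008 + 1×14.007 + 2×15.999 = 177.203 → 177.20 g/mol.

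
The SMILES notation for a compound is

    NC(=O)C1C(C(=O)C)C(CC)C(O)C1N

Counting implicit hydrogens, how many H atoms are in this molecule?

Walk through each heavy atom and fill implicit hydrogens from standard valence (C 4, N 3, O 2, S 2, halogen 1):
  atom 1: N, bond orders sum to 1 (valence 3) → 2 H
  atom 2: C, bond orders sum to 4 (valence 4) → 0 H
  atom 3: O, bond orders sum to 2 (valence 2) → 0 H
  atom 4: C, bond orders sum to 3 (valence 4) → 1 H
  atom 5: C, bond orders sum to 3 (valence 4) → 1 H
  atom 6: C, bond orders sum to 4 (valence 4) → 0 H
  atom 7: O, bond orders sum to 2 (valence 2) → 0 H
  atom 8: C, bond orders sum to 1 (valence 4) → 3 H
  atom 9: C, bond orders sum to 3 (valence 4) → 1 H
  atom 10: C, bond orders sum to 2 (valence 4) → 2 H
  atom 11: C, bond orders sum to 1 (valence 4) → 3 H
  atom 12: C, bond orders sum to 3 (valence 4) → 1 H
  atom 13: O, bond orders sum to 1 (valence 2) → 1 H
  atom 14: C, bond orders sum to 3 (valence 4) → 1 H
  atom 15: N, bond orders sum to 1 (valence 3) → 2 H
Total hydrogens: 18.

18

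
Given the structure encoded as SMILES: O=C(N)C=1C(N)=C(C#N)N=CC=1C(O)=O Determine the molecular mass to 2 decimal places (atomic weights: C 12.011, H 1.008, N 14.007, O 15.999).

206.16 g/mol

First, the molecular formula is C8H6N4O3 (counting implicit H from valence).
  C: 8 × 12.011 = 96.088
  H: 6 × 1.008 = 6.048
  N: 4 × 14.007 = 56.028
  O: 3 × 15.999 = 47.997
Sum: 8×12.011 + 6×1.008 + 4×14.007 + 3×15.999 = 206.161 → 206.16 g/mol.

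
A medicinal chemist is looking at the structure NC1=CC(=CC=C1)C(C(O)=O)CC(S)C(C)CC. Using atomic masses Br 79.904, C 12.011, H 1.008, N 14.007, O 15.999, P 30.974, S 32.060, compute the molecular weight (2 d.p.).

267.39 g/mol

First, the molecular formula is C14H21NO2S (counting implicit H from valence).
  C: 14 × 12.011 = 168.154
  H: 21 × 1.008 = 21.168
  N: 1 × 14.007 = 14.007
  O: 2 × 15.999 = 31.998
  S: 1 × 32.060 = 32.060
Sum: 14×12.011 + 21×1.008 + 1×14.007 + 2×15.999 + 1×32.060 = 267.387 → 267.39 g/mol.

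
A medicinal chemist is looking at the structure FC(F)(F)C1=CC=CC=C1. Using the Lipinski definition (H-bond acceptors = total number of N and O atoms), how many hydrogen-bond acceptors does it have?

0

N atoms: 0; O atoms: 0.
Lipinski HBA = 0 + 0 = 0.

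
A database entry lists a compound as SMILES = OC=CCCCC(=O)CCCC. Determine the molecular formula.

Walk through each heavy atom and fill implicit hydrogens from standard valence (C 4, N 3, O 2, S 2, halogen 1):
  atom 1: O, bond orders sum to 1 (valence 2) → 1 H
  atom 2: C, bond orders sum to 3 (valence 4) → 1 H
  atom 3: C, bond orders sum to 3 (valence 4) → 1 H
  atom 4: C, bond orders sum to 2 (valence 4) → 2 H
  atom 5: C, bond orders sum to 2 (valence 4) → 2 H
  atom 6: C, bond orders sum to 2 (valence 4) → 2 H
  atom 7: C, bond orders sum to 4 (valence 4) → 0 H
  atom 8: O, bond orders sum to 2 (valence 2) → 0 H
  atom 9: C, bond orders sum to 2 (valence 4) → 2 H
  atom 10: C, bond orders sum to 2 (valence 4) → 2 H
  atom 11: C, bond orders sum to 2 (valence 4) → 2 H
  atom 12: C, bond orders sum to 1 (valence 4) → 3 H
Totals → C:10, H:18, O:2.
In Hill order: C10H18O2.

C10H18O2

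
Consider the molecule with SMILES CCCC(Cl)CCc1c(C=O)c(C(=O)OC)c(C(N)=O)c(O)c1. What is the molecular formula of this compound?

Walk through each heavy atom and fill implicit hydrogens from standard valence (C 4, N 3, O 2, S 2, halogen 1); for lowercase aromatic atoms, an aromatic c carries 1 H when it has two neighbours and 0 H with three, and aromatic n carries 0 H:
  atom 1: C, bond orders sum to 1 (valence 4) → 3 H
  atom 2: C, bond orders sum to 2 (valence 4) → 2 H
  atom 3: C, bond orders sum to 2 (valence 4) → 2 H
  atom 4: C, bond orders sum to 3 (valence 4) → 1 H
  atom 5: Cl (halogen, monovalent) → 0 H
  atom 6: C, bond orders sum to 2 (valence 4) → 2 H
  atom 7: C, bond orders sum to 2 (valence 4) → 2 H
  atom 8: aromatic c, 3 neighbours → 0 H
  atom 9: aromatic c, 3 neighbours → 0 H
  atom 10: C, bond orders sum to 3 (valence 4) → 1 H
  atom 11: O, bond orders sum to 2 (valence 2) → 0 H
  atom 12: aromatic c, 3 neighbours → 0 H
  atom 13: C, bond orders sum to 4 (valence 4) → 0 H
  atom 14: O, bond orders sum to 2 (valence 2) → 0 H
  atom 15: O, bond orders sum to 2 (valence 2) → 0 H
  atom 16: C, bond orders sum to 1 (valence 4) → 3 H
  atom 17: aromatic c, 3 neighbours → 0 H
  atom 18: C, bond orders sum to 4 (valence 4) → 0 H
  atom 19: N, bond orders sum to 1 (valence 3) → 2 H
  atom 20: O, bond orders sum to 2 (valence 2) → 0 H
  atom 21: aromatic c, 3 neighbours → 0 H
  atom 22: O, bond orders sum to 1 (valence 2) → 1 H
  atom 23: aromatic c, 2 neighbours → 1 H
Totals → C:16, H:20, Cl:1, N:1, O:5.

C16H20ClNO5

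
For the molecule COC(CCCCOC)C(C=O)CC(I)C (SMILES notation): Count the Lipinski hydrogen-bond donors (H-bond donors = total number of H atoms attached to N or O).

0

Donors: find every N or O and count the H atoms it carries.
  atom 2 (O): bond orders sum to 2 → 0 H
  atom 8 (O): bond orders sum to 2 → 0 H
  atom 12 (O): bond orders sum to 2 → 0 H
Lipinski HBD = 0.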